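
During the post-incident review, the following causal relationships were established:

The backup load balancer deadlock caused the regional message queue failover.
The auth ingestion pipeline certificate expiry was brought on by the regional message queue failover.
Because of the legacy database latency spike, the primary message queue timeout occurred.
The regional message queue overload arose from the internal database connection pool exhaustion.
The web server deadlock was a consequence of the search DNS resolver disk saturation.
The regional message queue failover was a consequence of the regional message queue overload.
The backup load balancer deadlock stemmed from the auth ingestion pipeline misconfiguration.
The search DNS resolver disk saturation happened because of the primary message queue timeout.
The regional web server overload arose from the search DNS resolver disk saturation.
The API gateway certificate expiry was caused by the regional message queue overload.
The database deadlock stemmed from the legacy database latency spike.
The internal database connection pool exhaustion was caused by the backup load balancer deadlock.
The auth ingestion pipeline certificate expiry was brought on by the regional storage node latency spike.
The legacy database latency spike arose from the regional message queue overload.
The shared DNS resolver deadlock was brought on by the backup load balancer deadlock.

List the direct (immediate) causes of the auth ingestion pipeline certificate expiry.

Upstream contributors include the auth ingestion pipeline misconfiguration, the backup load balancer deadlock, the internal database connection pool exhaustion, the regional message queue overload, but only the regional message queue failover, the regional storage node latency spike feed directly into the auth ingestion pipeline certificate expiry.

the regional message queue failover, the regional storage node latency spike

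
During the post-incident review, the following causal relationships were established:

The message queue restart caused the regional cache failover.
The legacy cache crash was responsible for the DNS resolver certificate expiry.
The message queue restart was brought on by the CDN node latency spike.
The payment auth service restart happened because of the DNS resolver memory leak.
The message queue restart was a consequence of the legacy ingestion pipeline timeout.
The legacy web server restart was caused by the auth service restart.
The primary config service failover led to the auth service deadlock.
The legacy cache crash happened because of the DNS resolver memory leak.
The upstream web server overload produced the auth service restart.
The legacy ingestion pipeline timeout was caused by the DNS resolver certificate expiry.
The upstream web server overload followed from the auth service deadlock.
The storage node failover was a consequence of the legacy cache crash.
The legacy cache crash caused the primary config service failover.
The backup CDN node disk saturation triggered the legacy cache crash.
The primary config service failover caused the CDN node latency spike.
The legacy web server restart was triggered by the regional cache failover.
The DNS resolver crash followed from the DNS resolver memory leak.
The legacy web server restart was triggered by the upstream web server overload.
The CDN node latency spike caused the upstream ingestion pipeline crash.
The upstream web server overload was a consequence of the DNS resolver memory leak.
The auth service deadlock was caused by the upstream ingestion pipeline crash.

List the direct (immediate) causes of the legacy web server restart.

the auth service restart, the regional cache failover, the upstream web server overload

Upstream contributors include the DNS resolver memory leak, the legacy cache crash, the DNS resolver certificate expiry, the primary config service failover, the CDN node latency spike, the upstream ingestion pipeline crash, the auth service deadlock, the legacy ingestion pipeline timeout, the message queue restart, the backup CDN node disk saturation, but only the auth service restart, the regional cache failover, the upstream web server overload feed directly into the legacy web server restart.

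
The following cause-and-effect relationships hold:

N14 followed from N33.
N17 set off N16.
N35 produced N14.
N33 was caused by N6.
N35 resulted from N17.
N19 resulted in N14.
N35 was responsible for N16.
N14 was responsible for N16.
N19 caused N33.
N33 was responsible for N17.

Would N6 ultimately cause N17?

There is a causal chain: N6 → N33 → N17.

Yes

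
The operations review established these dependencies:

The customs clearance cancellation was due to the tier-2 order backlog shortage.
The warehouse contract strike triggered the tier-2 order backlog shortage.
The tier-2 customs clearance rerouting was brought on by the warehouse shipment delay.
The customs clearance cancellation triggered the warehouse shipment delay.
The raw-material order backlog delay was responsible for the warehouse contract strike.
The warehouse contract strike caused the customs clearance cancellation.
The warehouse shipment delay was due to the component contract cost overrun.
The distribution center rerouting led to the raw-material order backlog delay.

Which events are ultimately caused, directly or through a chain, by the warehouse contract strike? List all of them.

the customs clearance cancellation, the tier-2 customs clearance rerouting, the tier-2 order backlog shortage, the warehouse shipment delay

Direct effects: the tier-2 order backlog shortage, the customs clearance cancellation.
2 steps out: the warehouse shipment delay.
3 steps out: the tier-2 customs clearance rerouting.
Not reachable from it: the distribution center rerouting, the raw-material order backlog delay, the component contract cost overrun.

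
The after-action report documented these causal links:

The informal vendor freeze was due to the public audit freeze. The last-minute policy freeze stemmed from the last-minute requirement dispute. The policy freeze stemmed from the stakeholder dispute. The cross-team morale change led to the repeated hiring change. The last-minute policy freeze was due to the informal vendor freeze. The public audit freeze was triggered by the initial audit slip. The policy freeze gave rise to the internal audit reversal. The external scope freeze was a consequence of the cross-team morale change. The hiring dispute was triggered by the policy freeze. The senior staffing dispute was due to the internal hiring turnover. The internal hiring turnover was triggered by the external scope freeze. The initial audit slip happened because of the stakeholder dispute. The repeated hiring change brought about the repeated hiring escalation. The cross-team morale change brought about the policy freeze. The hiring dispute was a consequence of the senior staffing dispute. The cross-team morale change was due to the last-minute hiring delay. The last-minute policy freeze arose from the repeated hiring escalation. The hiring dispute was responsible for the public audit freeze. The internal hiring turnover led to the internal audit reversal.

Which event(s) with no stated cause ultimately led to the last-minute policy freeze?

the last-minute hiring delay, the last-minute requirement dispute, the stakeholder dispute

Tracing upstream from the last-minute policy freeze: the last-minute policy freeze ← the repeated hiring escalation ← the repeated hiring change ← the cross-team morale change ← the last-minute hiring delay.
A separate upstream branch: the last-minute policy freeze ← the informal vendor freeze ← the public audit freeze ← the initial audit slip ← the stakeholder dispute.
A separate upstream branch: the last-minute policy freeze ← the last-minute requirement dispute.
Each of those chain origins has no stated cause.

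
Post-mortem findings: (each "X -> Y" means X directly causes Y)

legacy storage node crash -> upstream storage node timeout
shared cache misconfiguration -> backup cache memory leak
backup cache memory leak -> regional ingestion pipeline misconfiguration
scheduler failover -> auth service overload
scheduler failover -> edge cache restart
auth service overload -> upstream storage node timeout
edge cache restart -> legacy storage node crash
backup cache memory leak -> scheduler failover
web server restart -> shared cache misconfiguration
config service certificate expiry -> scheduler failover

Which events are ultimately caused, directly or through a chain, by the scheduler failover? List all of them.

Direct effects: the edge cache restart, the auth service overload.
2 steps out: the legacy storage node crash, the upstream storage node timeout.
Not reachable from it: the web server restart, the shared cache misconfiguration, the backup cache memory leak, the regional ingestion pipeline misconfiguration, the config service certificate expiry.

the auth service overload, the edge cache restart, the legacy storage node crash, the upstream storage node timeout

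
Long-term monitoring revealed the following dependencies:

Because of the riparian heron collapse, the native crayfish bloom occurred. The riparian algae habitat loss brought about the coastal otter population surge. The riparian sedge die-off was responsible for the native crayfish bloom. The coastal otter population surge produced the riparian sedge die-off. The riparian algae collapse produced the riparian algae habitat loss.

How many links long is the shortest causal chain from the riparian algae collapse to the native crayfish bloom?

Shortest chain: the riparian algae collapse → the riparian algae habitat loss → the coastal otter population surge → the riparian sedge die-off → the native crayfish bloom.

4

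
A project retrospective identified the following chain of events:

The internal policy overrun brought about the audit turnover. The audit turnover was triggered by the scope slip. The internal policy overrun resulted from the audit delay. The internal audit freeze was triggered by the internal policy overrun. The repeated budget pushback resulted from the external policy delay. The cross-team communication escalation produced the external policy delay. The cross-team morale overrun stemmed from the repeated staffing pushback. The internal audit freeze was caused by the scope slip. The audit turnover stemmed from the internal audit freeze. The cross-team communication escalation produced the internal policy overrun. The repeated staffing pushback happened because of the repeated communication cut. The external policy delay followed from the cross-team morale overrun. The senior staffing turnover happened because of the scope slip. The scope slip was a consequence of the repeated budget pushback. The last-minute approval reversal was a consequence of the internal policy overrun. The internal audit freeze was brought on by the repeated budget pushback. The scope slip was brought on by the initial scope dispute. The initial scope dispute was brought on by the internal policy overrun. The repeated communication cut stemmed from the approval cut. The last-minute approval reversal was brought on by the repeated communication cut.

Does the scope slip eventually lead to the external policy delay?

The scope slip leads to the internal audit freeze, the audit turnover, the senior staffing turnover; the external policy delay is not among them.

No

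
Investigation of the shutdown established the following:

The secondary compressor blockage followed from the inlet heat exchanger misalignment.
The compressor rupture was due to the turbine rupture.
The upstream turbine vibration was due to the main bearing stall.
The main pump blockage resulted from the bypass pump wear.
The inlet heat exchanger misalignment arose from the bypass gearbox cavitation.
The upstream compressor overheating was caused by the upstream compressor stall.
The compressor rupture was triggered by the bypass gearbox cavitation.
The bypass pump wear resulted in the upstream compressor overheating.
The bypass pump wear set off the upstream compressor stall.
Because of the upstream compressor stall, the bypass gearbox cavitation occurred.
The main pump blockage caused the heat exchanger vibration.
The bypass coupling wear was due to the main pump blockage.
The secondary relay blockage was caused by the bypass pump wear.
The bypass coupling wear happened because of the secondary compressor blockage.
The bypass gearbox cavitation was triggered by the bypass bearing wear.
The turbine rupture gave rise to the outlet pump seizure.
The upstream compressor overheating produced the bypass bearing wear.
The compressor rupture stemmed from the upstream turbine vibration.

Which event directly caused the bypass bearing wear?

the upstream compressor overheating

Upstream contributors include the bypass pump wear, the upstream compressor stall, but only the upstream compressor overheating feeds directly into the bypass bearing wear.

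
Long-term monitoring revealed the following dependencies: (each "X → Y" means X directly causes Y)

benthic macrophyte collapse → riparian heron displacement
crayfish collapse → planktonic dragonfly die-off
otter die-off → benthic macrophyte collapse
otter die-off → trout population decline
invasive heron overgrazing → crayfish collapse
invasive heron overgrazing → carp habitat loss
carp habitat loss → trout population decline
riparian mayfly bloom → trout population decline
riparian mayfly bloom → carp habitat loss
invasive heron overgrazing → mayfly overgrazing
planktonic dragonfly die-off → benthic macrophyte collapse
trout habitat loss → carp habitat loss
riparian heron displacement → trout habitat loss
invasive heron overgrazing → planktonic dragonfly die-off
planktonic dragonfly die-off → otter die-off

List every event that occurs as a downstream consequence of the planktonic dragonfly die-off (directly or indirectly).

Direct effects: the otter die-off, the benthic macrophyte collapse.
2 steps out: the riparian heron displacement, the trout population decline.
3 steps out: the trout habitat loss.
4 steps out: the carp habitat loss.
Not reachable from it: the riparian mayfly bloom, the invasive heron overgrazing, the crayfish collapse, the mayfly overgrazing.

the benthic macrophyte collapse, the carp habitat loss, the otter die-off, the riparian heron displacement, the trout habitat loss, the trout population decline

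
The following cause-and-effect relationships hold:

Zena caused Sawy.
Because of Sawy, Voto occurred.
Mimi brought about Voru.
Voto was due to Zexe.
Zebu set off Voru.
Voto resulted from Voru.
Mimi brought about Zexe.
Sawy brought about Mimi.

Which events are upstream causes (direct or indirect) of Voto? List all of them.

Immediate causes of Voto: Sawy, Voru, Zexe.
Further upstream: Zena, Mimi, Zebu.

Mimi, Sawy, Voru, Zebu, Zena, Zexe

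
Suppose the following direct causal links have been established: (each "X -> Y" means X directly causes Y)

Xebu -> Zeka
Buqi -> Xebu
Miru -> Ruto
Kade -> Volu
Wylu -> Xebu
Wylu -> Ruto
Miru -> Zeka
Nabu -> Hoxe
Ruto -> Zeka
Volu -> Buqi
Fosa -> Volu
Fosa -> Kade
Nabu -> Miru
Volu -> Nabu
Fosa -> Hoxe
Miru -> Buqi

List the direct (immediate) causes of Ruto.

Upstream contributors include Fosa, Kade, Volu, Nabu, but only Miru, Wylu feed directly into Ruto.

Miru, Wylu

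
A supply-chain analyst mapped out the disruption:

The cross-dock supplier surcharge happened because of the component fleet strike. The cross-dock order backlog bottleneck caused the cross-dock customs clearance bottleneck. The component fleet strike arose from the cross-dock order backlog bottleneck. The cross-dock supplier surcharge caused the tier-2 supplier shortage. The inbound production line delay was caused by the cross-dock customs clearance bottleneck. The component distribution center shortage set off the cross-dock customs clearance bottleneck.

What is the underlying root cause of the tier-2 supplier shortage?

Tracing upstream from the tier-2 supplier shortage: the tier-2 supplier shortage ← the cross-dock supplier surcharge ← the component fleet strike ← the cross-dock order backlog bottleneck.
The cross-dock order backlog bottleneck has no stated cause, so it is the root.

the cross-dock order backlog bottleneck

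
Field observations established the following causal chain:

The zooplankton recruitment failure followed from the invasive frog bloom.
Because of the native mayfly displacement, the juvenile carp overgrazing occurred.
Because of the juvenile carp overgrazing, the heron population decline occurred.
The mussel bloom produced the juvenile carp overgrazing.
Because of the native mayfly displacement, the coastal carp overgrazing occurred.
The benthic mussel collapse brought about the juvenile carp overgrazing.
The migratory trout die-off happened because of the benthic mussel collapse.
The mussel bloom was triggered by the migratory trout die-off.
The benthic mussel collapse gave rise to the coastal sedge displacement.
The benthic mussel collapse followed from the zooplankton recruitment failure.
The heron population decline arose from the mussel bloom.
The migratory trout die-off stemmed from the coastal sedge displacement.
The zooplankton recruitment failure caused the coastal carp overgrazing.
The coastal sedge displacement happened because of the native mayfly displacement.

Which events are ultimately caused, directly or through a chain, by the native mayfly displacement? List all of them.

Direct effects: the coastal sedge displacement, the coastal carp overgrazing, the juvenile carp overgrazing.
2 steps out: the migratory trout die-off, the heron population decline.
3 steps out: the mussel bloom.
Not reachable from it: the invasive frog bloom, the zooplankton recruitment failure, the benthic mussel collapse.

the coastal carp overgrazing, the coastal sedge displacement, the heron population decline, the juvenile carp overgrazing, the migratory trout die-off, the mussel bloom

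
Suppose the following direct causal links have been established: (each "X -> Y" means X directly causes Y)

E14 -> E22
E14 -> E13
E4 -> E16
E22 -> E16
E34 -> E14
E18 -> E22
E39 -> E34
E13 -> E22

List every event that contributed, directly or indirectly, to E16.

E13, E14, E18, E22, E34, E39, E4

Immediate causes of E16: E4, E22.
Further upstream: E39, E18, E34, E14, E13.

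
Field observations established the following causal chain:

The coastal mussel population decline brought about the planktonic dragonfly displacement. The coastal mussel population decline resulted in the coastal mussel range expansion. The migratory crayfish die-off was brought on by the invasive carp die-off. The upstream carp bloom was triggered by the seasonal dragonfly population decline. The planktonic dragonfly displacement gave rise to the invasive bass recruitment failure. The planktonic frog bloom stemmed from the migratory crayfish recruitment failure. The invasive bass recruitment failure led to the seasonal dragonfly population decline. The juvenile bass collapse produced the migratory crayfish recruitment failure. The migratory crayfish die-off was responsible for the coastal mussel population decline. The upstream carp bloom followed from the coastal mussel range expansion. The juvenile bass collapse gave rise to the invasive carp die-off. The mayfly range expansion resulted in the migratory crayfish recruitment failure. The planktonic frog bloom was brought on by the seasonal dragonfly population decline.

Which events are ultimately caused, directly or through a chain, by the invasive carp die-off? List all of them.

the coastal mussel population decline, the coastal mussel range expansion, the invasive bass recruitment failure, the migratory crayfish die-off, the planktonic dragonfly displacement, the planktonic frog bloom, the seasonal dragonfly population decline, the upstream carp bloom

Direct effects: the migratory crayfish die-off.
2 steps out: the coastal mussel population decline.
3 steps out: the coastal mussel range expansion, the planktonic dragonfly displacement.
4 steps out: the invasive bass recruitment failure, the upstream carp bloom.
5 steps out: the seasonal dragonfly population decline.
6 steps out: the planktonic frog bloom.
Not reachable from it: the mayfly range expansion, the juvenile bass collapse, the migratory crayfish recruitment failure.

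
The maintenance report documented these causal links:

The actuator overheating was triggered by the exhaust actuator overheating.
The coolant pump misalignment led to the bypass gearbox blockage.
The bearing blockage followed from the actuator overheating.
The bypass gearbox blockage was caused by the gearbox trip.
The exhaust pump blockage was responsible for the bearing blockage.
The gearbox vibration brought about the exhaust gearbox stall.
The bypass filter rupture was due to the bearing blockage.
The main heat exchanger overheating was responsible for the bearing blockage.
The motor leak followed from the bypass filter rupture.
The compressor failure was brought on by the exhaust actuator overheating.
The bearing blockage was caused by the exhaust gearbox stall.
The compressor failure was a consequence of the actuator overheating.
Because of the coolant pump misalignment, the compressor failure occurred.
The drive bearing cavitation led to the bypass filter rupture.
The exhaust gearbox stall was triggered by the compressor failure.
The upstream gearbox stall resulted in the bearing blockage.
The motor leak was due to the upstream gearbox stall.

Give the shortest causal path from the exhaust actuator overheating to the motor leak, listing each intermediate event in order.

the exhaust actuator overheating → the actuator overheating → the bearing blockage → the bypass filter rupture → the motor leak

the exhaust actuator overheating → the actuator overheating
the actuator overheating → the bearing blockage
the bearing blockage → the bypass filter rupture
the bypass filter rupture → the motor leak
Length: 4 steps.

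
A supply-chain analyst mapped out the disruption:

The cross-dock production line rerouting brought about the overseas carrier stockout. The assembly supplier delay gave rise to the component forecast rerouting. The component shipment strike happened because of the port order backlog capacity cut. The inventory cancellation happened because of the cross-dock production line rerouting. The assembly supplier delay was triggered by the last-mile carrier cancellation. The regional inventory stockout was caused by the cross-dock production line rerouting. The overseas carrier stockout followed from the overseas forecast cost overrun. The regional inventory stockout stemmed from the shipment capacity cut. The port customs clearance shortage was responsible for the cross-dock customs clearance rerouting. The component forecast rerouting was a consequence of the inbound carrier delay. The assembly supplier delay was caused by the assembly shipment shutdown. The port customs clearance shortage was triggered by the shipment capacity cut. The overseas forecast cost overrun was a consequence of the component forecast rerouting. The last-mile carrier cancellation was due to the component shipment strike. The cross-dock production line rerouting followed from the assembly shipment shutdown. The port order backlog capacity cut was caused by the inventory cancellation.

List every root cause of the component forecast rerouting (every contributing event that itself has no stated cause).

the assembly shipment shutdown, the inbound carrier delay

Tracing upstream from the component forecast rerouting: the component forecast rerouting ← the assembly supplier delay ← the assembly shipment shutdown.
A separate upstream branch: the component forecast rerouting ← the inbound carrier delay.
Each of those chain origins has no stated cause.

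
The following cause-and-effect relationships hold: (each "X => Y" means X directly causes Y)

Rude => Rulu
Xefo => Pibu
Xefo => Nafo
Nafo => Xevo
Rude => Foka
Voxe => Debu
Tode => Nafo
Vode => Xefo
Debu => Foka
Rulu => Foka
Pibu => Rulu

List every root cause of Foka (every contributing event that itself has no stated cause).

Tracing upstream from Foka: Foka ← Rulu ← Pibu ← Xefo ← Vode.
A separate upstream branch: Foka ← Rude.
A separate upstream branch: Foka ← Debu ← Voxe.
Each of those chain origins has no stated cause.

Rude, Vode, Voxe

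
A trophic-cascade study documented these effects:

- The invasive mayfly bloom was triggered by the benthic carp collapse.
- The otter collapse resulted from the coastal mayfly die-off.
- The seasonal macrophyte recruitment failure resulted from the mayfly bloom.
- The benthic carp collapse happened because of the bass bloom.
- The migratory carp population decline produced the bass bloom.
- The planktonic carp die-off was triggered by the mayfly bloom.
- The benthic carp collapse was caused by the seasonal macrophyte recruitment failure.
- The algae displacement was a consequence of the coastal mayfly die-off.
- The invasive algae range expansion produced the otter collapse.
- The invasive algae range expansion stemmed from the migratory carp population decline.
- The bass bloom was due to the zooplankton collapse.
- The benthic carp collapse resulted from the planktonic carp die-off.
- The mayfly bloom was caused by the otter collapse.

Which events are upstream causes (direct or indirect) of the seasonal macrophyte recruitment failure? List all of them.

Immediate cause of the seasonal macrophyte recruitment failure: the mayfly bloom.
Further upstream: the coastal mayfly die-off, the migratory carp population decline, the invasive algae range expansion, the otter collapse.

the coastal mayfly die-off, the invasive algae range expansion, the mayfly bloom, the migratory carp population decline, the otter collapse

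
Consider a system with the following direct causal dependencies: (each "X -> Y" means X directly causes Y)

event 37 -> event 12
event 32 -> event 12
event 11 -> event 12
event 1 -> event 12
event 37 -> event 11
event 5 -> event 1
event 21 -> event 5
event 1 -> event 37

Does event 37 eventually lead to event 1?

No

Event 37 leads to event 11, event 12; event 1 is not among them.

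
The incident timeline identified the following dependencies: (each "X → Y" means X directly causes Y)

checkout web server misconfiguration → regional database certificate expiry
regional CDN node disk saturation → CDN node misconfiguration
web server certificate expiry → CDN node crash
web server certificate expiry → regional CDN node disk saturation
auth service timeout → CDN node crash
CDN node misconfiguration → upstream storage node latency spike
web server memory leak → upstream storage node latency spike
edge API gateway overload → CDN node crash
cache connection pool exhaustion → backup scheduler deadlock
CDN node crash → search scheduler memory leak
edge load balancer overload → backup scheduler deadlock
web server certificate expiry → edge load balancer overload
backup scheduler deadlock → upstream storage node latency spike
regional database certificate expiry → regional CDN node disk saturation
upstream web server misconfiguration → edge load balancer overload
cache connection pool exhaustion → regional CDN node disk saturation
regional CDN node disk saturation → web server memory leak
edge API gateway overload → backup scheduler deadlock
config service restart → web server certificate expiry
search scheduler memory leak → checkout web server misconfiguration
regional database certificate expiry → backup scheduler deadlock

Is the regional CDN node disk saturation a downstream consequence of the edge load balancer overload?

The edge load balancer overload leads to the backup scheduler deadlock, the upstream storage node latency spike; the regional CDN node disk saturation is not among them.

No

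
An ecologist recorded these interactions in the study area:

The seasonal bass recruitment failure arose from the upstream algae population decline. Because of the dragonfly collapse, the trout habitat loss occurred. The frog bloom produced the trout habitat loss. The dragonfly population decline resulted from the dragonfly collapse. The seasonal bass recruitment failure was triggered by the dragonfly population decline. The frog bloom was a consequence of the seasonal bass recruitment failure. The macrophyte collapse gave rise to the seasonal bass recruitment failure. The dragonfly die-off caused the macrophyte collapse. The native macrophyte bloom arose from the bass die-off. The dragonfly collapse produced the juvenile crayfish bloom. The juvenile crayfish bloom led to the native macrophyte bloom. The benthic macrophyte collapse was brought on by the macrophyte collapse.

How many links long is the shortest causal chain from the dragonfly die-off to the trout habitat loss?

4

Shortest chain: the dragonfly die-off → the macrophyte collapse → the seasonal bass recruitment failure → the frog bloom → the trout habitat loss.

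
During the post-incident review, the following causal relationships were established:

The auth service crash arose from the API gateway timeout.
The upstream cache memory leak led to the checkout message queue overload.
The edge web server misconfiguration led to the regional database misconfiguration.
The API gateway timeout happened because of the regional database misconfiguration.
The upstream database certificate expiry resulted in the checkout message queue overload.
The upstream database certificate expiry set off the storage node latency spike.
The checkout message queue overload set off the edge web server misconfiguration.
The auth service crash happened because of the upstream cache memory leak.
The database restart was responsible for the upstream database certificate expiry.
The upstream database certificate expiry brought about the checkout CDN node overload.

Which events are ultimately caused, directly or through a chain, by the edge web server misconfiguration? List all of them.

the API gateway timeout, the auth service crash, the regional database misconfiguration

Direct effects: the regional database misconfiguration.
2 steps out: the API gateway timeout.
3 steps out: the auth service crash.
Not reachable from it: the database restart, the upstream database certificate expiry, the upstream cache memory leak, the checkout CDN node overload, the checkout message queue overload, the storage node latency spike.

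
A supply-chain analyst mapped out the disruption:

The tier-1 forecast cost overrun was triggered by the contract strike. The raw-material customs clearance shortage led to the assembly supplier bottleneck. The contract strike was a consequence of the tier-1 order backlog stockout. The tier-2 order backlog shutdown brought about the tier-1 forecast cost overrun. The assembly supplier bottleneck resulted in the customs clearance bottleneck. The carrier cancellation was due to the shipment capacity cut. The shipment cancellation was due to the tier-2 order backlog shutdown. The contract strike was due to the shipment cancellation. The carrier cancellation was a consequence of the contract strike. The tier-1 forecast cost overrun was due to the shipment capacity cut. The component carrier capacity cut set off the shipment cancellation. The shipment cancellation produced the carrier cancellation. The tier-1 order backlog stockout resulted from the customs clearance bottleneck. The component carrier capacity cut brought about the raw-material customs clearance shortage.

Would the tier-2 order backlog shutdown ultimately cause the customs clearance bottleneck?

No

The tier-2 order backlog shutdown leads to the shipment cancellation, the contract strike, the tier-1 forecast cost overrun, the carrier cancellation; the customs clearance bottleneck is not among them.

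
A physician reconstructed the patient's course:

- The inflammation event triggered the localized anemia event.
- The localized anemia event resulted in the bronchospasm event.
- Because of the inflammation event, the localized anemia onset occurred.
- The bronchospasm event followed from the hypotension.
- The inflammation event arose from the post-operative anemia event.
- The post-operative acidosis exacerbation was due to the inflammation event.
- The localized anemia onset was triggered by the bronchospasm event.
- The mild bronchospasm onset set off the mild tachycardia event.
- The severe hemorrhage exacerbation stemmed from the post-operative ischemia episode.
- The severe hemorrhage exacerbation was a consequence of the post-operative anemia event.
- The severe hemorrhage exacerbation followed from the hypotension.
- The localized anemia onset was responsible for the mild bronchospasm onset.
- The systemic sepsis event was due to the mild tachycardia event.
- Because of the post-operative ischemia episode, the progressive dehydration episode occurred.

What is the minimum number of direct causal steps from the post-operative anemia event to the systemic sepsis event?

5

Shortest chain: the post-operative anemia event → the inflammation event → the localized anemia onset → the mild bronchospasm onset → the mild tachycardia event → the systemic sepsis event.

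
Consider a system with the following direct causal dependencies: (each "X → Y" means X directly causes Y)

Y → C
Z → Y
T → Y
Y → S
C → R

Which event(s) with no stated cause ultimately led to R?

Tracing upstream from R: R ← C ← Y ← Z.
A separate upstream branch: R ← C ← Y ← T.
Each of those chain origins has no stated cause.

T, Z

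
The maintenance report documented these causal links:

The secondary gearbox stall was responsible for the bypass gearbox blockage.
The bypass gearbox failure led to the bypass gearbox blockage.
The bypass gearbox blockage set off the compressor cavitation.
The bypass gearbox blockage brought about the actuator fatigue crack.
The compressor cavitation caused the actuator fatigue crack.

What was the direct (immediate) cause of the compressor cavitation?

the bypass gearbox blockage

Upstream contributors include the secondary gearbox stall, the bypass gearbox failure, but only the bypass gearbox blockage feeds directly into the compressor cavitation.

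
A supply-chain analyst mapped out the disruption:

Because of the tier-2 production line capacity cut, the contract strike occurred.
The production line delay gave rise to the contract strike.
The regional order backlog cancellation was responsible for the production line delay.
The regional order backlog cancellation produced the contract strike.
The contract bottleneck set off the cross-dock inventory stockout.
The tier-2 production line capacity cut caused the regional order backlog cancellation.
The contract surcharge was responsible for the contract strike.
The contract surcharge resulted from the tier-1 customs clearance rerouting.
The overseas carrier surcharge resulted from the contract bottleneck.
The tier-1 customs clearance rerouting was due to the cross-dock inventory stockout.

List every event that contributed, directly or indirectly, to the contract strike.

Immediate causes of the contract strike: the tier-2 production line capacity cut, the regional order backlog cancellation, the production line delay, the contract surcharge.
Further upstream: the contract bottleneck, the cross-dock inventory stockout, the tier-1 customs clearance rerouting.

the contract bottleneck, the contract surcharge, the cross-dock inventory stockout, the production line delay, the regional order backlog cancellation, the tier-1 customs clearance rerouting, the tier-2 production line capacity cut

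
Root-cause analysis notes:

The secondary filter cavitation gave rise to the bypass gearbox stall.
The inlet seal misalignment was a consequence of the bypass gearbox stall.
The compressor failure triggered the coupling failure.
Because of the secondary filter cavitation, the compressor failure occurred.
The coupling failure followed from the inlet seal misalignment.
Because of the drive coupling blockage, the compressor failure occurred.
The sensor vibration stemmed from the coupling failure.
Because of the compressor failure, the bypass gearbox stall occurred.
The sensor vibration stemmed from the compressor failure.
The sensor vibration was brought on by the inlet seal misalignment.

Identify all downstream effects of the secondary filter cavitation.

the bypass gearbox stall, the compressor failure, the coupling failure, the inlet seal misalignment, the sensor vibration

Direct effects: the compressor failure, the bypass gearbox stall.
2 steps out: the inlet seal misalignment, the coupling failure, the sensor vibration.
Not reachable from it: the drive coupling blockage.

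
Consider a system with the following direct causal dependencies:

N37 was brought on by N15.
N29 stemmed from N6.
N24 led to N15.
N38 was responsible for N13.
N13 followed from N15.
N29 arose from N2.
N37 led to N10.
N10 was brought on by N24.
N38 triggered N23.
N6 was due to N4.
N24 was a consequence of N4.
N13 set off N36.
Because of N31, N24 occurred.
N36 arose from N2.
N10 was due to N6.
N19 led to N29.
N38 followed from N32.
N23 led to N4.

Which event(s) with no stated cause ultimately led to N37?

N31, N32

Tracing upstream from N37: N37 ← N15 ← N24 ← N4 ← N23 ← N38 ← N32.
A separate upstream branch: N37 ← N15 ← N24 ← N31.
Each of those chain origins has no stated cause.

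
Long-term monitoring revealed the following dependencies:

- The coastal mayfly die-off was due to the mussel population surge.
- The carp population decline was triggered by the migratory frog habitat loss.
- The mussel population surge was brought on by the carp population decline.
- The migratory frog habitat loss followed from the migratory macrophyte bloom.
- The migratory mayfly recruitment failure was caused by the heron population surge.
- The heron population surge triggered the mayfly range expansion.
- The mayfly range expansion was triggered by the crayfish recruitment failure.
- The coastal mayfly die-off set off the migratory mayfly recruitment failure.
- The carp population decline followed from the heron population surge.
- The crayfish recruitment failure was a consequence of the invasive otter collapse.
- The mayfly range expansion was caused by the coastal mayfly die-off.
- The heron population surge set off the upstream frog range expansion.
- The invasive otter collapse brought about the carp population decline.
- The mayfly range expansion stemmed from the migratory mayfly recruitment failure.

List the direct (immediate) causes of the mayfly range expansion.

the coastal mayfly die-off, the crayfish recruitment failure, the heron population surge, the migratory mayfly recruitment failure

Upstream contributors include the migratory macrophyte bloom, the migratory frog habitat loss, the invasive otter collapse, the carp population decline, the mussel population surge, but only the coastal mayfly die-off, the crayfish recruitment failure, the heron population surge, the migratory mayfly recruitment failure feed directly into the mayfly range expansion.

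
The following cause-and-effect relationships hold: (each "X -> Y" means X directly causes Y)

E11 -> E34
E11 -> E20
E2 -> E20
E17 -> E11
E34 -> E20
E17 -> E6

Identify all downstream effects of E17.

Direct effects: E6, E11.
2 steps out: E34, E20.
Not reachable from it: E2.

E11, E20, E34, E6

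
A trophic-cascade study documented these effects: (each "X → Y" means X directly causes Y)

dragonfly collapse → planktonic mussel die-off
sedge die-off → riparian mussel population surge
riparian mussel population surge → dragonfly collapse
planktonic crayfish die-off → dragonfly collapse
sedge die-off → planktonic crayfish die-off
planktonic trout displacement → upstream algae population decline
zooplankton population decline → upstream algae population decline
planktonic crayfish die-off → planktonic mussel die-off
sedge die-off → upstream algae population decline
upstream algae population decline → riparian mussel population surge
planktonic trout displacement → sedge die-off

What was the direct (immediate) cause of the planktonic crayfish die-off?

the sedge die-off

Upstream contributors include the planktonic trout displacement, but only the sedge die-off feeds directly into the planktonic crayfish die-off.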